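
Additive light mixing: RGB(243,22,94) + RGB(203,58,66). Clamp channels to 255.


Additive: each channel = min(255, C₁+C₂)
R: 243+203 = 446 → 255
G: 22+58 = 80 → 80
B: 94+66 = 160 → 160
= RGB(255, 80, 160)


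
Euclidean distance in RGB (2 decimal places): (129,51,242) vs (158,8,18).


d = √[(R₁-R₂)² + (G₁-G₂)² + (B₁-B₂)²]
d = √[(129-158)² + (51-8)² + (242-18)²]
d = √[841 + 1849 + 50176]
d = √52866
d ≈ 229.93


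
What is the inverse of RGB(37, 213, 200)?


Invert: (255-R, 255-G, 255-B)
R: 255-37 = 218
G: 255-213 = 42
B: 255-200 = 55
= RGB(218, 42, 55)


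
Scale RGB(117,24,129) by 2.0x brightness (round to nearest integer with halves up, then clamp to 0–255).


Multiply each channel by 2.0, round half up, clamp to [0, 255]
R: 117×2.0 = 234
G: 24×2.0 = 48
B: 129×2.0 = 258 → clamp → 255
= RGB(234, 48, 255)


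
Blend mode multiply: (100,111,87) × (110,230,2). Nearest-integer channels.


Multiply: C = A×B/255, rounded to nearest integer
R: 100×110/255 = 11000/255 ≈ 43.137 → 43
G: 111×230/255 = 25530/255 ≈ 100.118 → 100
B: 87×2/255 = 174/255 ≈ 0.682 → 1
= RGB(43, 100, 1)


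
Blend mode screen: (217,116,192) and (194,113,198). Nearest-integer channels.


Screen: C = 255 - (255-A)×(255-B)/255, rounded to nearest integer
R: 255 - (255-217)×(255-194)/255 = 255 - 2318/255 ≈ 255 - 9.090 = 245.910 → 246
G: 255 - (255-116)×(255-113)/255 = 255 - 19738/255 ≈ 255 - 77.404 = 177.596 → 178
B: 255 - (255-192)×(255-198)/255 = 255 - 3591/255 ≈ 255 - 14.082 = 240.918 → 241
= RGB(246, 178, 241)


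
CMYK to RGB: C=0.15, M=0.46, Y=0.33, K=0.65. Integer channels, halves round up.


R = 255 × (1-C) × (1-K) = 255 × 0.85 × 0.35 = 75.8625 → 76
G = 255 × (1-M) × (1-K) = 255 × 0.54 × 0.35 = 48.195 → 48
B = 255 × (1-Y) × (1-K) = 255 × 0.67 × 0.35 = 59.7975 → 60
= RGB(76, 48, 60)


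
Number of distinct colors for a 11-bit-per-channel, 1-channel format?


Total bits = 11 bits/channel × 1 channels = 11 bits
Distinct colors = 2^11
= 2,048 colors


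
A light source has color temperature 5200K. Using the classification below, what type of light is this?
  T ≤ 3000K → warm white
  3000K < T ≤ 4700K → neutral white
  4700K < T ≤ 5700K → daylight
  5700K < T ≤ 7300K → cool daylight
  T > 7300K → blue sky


Temperature: 5200K
4700K < 5200K ≤ 5700K → daylight
Classification: daylight


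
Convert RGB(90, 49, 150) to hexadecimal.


R = 90 → 5A (hex)
G = 49 → 31 (hex)
B = 150 → 96 (hex)
Hex = #5A3196


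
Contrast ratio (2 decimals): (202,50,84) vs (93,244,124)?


Linearize each sRGB channel c=v/255: c/12.92 if c ≤ 0.04045 else ((c+0.055)/1.055)^2.4
L = 0.2126×R_lin + 0.7152×G_lin + 0.0722×B_lin
Color 1 (202,50,84):
  R=202: 202/255≈0.7922 > 0.04045 → ((0.7922+0.055)/1.055)^2.4 ≈ 0.59062
  G=50: 50/255≈0.1961 > 0.04045 → ((0.1961+0.055)/1.055)^2.4 ≈ 0.03190
  B=84: 84/255≈0.3294 > 0.04045 → ((0.3294+0.055)/1.055)^2.4 ≈ 0.08866
  L1 = 0.2126×0.59062 + 0.7152×0.03190 + 0.0722×0.08866 ≈ 0.15478
Color 2 (93,244,124):
  R=93: 93/255≈0.3647 > 0.04045 → ((0.3647+0.055)/1.055)^2.4 ≈ 0.10946
  G=244: 244/255≈0.9569 > 0.04045 → ((0.9569+0.055)/1.055)^2.4 ≈ 0.90466
  B=124: 124/255≈0.4863 > 0.04045 → ((0.4863+0.055)/1.055)^2.4 ≈ 0.20156
  L2 = 0.2126×0.10946 + 0.7152×0.90466 + 0.0722×0.20156 ≈ 0.68484
Lighter = 0.68484, Darker = 0.15478
Ratio = (L_lighter + 0.05) / (L_darker + 0.05)
Ratio = (0.68484 + 0.05) / (0.15478 + 0.05) = 0.73484 / 0.20478 ≈ 3.5885
Ratio ≈ 3.59:1


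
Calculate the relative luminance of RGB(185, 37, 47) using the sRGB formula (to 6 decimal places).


Linearize each channel (sRGB transfer function): c = v/255; c_lin = c/12.92 if c ≤ 0.04045, else ((c+0.055)/1.055)^2.4
  R: 185/255 ≈ 0.725490 > 0.04045 → ((0.725490+0.055)/1.055)^2.4 ≈ 0.485150
  G: 37/255 ≈ 0.145098 > 0.04045 → ((0.145098+0.055)/1.055)^2.4 ≈ 0.018500
  B: 47/255 ≈ 0.184314 > 0.04045 → ((0.184314+0.055)/1.055)^2.4 ≈ 0.028426
R_lin = 0.485150, G_lin = 0.018500, B_lin = 0.028426
L = 0.2126×R + 0.7152×G + 0.0722×B
L = 0.2126×0.485150 + 0.7152×0.018500 + 0.0722×0.028426
L ≈ 0.118427


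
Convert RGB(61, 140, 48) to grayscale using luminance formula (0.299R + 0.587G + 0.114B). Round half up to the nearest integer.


Gray = 0.299×R + 0.587×G + 0.114×B
Gray = 0.299×61 + 0.587×140 + 0.114×48
Gray = 18.239 + 82.180 + 5.472
Gray = 105.891 → round half up → 106
Gray = 106


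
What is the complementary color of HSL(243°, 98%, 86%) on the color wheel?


Complement = opposite side of color wheel = hue + 180°
H' = (243 + 180) mod 360 = 63°
S and L unchanged.
= HSL(63°, 98%, 86%)


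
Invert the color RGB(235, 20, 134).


Invert: (255-R, 255-G, 255-B)
R: 255-235 = 20
G: 255-20 = 235
B: 255-134 = 121
= RGB(20, 235, 121)


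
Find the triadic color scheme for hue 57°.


Triadic: equally spaced at 120° intervals
H1 = 57°
H2 = (57 + 120) mod 360 = 177°
H3 = (57 + 240) mod 360 = 297°
Triadic = 57°, 177°, 297°


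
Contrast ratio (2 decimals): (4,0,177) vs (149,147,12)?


Linearize each sRGB channel c=v/255: c/12.92 if c ≤ 0.04045 else ((c+0.055)/1.055)^2.4
L = 0.2126×R_lin + 0.7152×G_lin + 0.0722×B_lin
Color 1 (4,0,177):
  R=4: 4/255≈0.0157 ≤ 0.04045 → 0.0157/12.92 ≈ 0.00121
  G=0: 0/255≈0.0000 ≤ 0.04045 → 0.0000/12.92 ≈ 0.00000
  B=177: 177/255≈0.6941 > 0.04045 → ((0.6941+0.055)/1.055)^2.4 ≈ 0.43966
  L1 = 0.2126×0.00121 + 0.7152×0.00000 + 0.0722×0.43966 ≈ 0.03200
Color 2 (149,147,12):
  R=149: 149/255≈0.5843 > 0.04045 → ((0.5843+0.055)/1.055)^2.4 ≈ 0.30054
  G=147: 147/255≈0.5765 > 0.04045 → ((0.5765+0.055)/1.055)^2.4 ≈ 0.29177
  B=12: 12/255≈0.0471 > 0.04045 → ((0.0471+0.055)/1.055)^2.4 ≈ 0.00368
  L2 = 0.2126×0.30054 + 0.7152×0.29177 + 0.0722×0.00368 ≈ 0.27284
Lighter = 0.27284, Darker = 0.03200
Ratio = (L_lighter + 0.05) / (L_darker + 0.05)
Ratio = (0.27284 + 0.05) / (0.03200 + 0.05) = 0.32284 / 0.08200 ≈ 3.9370
Ratio ≈ 3.94:1


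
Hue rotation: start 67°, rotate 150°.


New hue = (H + rotation) mod 360
New hue = (67 + 150) mod 360
= 217 mod 360
= 217°


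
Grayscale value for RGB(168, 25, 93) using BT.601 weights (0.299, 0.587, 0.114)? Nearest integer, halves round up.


Gray = 0.299×R + 0.587×G + 0.114×B
Gray = 0.299×168 + 0.587×25 + 0.114×93
Gray = 50.232 + 14.675 + 10.602
Gray = 75.509 → round half up → 76
Gray = 76


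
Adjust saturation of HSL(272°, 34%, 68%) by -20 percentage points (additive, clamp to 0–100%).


Original S = 34%
Adjustment = -20 percentage points
New S = 34 + (-20) = 14
Clamp to [0, 100] → 14
= HSL(272°, 14%, 68%)


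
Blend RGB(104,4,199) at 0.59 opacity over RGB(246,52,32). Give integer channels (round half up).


C = α×F + (1-α)×B, with 1-α = 0.41
R: 0.59×104 + 0.41×246 = 61.36 + 100.86 = 162.22 → 162
G: 0.59×4 + 0.41×52 = 2.36 + 21.32 = 23.68 → 24
B: 0.59×199 + 0.41×32 = 117.41 + 13.12 = 130.53 → 131
= RGB(162, 24, 131)


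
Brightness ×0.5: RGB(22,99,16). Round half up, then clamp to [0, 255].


Multiply each channel by 0.5, round half up, clamp to [0, 255]
R: 22×0.5 = 11
G: 99×0.5 = 49.5 → round → 50
B: 16×0.5 = 8
= RGB(11, 50, 8)


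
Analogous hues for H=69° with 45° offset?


Base hue: 69°
Left analog: (69 - 45) mod 360 = 24°
Right analog: (69 + 45) mod 360 = 114°
Analogous hues = 24° and 114°


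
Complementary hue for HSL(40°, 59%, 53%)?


Complement = opposite side of color wheel = hue + 180°
H' = (40 + 180) mod 360 = 220°
S and L unchanged.
= HSL(220°, 59%, 53%)


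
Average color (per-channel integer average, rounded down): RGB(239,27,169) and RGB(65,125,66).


Midpoint: each channel = ⌊(C₁+C₂)/2⌋
R: ⌊(239+65)/2⌋ = 152
G: ⌊(27+125)/2⌋ = 76
B: ⌊(169+66)/2⌋ = 117
= RGB(152, 76, 117)


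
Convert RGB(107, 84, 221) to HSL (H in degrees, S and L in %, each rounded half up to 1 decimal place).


Normalize: R'=107/255≈0.4196, G'=84/255≈0.3294, B'=221/255≈0.8667
Max=221/255, Min=84/255, Δ=Max-Min=137/255
L = (Max+Min)/2 = (221+84)/510 = 305/510 = 0.59803… → L = 59.8%
L > 0.5 → S = Δ/(2-Max-Min) = 137/(510-221-84) = 137/205 = 0.66829… → S = 66.8%
(the 1/255 factors cancel in S and H, so raw channel differences can be used)
Max is B' → H = 60 × ((R-G)/Δ + 4) = 60 × ((107-84)/137 + 4)
  23/137 + 4 = 0.1678… + 4 = 4.1678…
  H = 60 × 4.1678… = 250.072…° → H = 250.1°
= HSL(250.1°, 66.8%, 59.8%)


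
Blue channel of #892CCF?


Color: #892CCF
R = 89 = 137
G = 2C = 44
B = CF = 207
Blue = 207


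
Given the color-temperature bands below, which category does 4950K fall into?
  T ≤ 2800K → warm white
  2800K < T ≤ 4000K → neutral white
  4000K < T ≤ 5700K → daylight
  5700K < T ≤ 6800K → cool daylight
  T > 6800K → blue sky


Temperature: 4950K
4000K < 4950K ≤ 5700K → daylight
Classification: daylight


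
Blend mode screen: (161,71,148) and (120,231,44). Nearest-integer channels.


Screen: C = 255 - (255-A)×(255-B)/255, rounded to nearest integer
R: 255 - (255-161)×(255-120)/255 = 255 - 12690/255 ≈ 255 - 49.765 = 205.235 → 205
G: 255 - (255-71)×(255-231)/255 = 255 - 4416/255 ≈ 255 - 17.318 = 237.682 → 238
B: 255 - (255-148)×(255-44)/255 = 255 - 22577/255 ≈ 255 - 88.537 = 166.463 → 166
= RGB(205, 238, 166)


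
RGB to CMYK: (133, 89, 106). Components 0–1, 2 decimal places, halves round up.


R'=133/255≈0.5216, G'=89/255≈0.3490, B'=106/255≈0.4157
K = 1 - max(R',G',B') = 1 - 133/255 = 122/255 = 0.47843… → 0.48
(1-R'-K)/(1-K) simplifies to (max-R)/max with max = 133:
C = (133-133)/133 = 0/133 = 0 → 0.00
M = (133-89)/133 = 44/133 = 0.33082… → 0.33
Y = (133-106)/133 = 27/133 = 0.20300… → 0.20
= CMYK(0.00, 0.33, 0.20, 0.48)


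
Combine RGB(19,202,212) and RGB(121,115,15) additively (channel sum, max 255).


Additive: each channel = min(255, C₁+C₂)
R: 19+121 = 140 → 140
G: 202+115 = 317 → 255
B: 212+15 = 227 → 227
= RGB(140, 255, 227)


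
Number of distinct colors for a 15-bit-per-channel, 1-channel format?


Total bits = 15 bits/channel × 1 channels = 15 bits
Distinct colors = 2^15
= 32,768 colors


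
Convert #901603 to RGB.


90 → 144 (R)
16 → 22 (G)
03 → 3 (B)
= RGB(144, 22, 3)


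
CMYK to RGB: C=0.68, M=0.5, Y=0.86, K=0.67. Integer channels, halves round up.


R = 255 × (1-C) × (1-K) = 255 × 0.32 × 0.33 = 26.928 → 27
G = 255 × (1-M) × (1-K) = 255 × 0.50 × 0.33 = 42.075 → 42
B = 255 × (1-Y) × (1-K) = 255 × 0.14 × 0.33 = 11.781 → 12
= RGB(27, 42, 12)


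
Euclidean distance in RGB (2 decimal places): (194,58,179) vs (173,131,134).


d = √[(R₁-R₂)² + (G₁-G₂)² + (B₁-B₂)²]
d = √[(194-173)² + (58-131)² + (179-134)²]
d = √[441 + 5329 + 2025]
d = √7795
d ≈ 88.29


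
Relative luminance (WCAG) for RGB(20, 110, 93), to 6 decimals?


Linearize each channel (sRGB transfer function): c = v/255; c_lin = c/12.92 if c ≤ 0.04045, else ((c+0.055)/1.055)^2.4
  R: 20/255 ≈ 0.078431 > 0.04045 → ((0.078431+0.055)/1.055)^2.4 ≈ 0.006995
  G: 110/255 ≈ 0.431373 > 0.04045 → ((0.431373+0.055)/1.055)^2.4 ≈ 0.155926
  B: 93/255 ≈ 0.364706 > 0.04045 → ((0.364706+0.055)/1.055)^2.4 ≈ 0.109462
R_lin = 0.006995, G_lin = 0.155926, B_lin = 0.109462
L = 0.2126×R + 0.7152×G + 0.0722×B
L = 0.2126×0.006995 + 0.7152×0.155926 + 0.0722×0.109462
L ≈ 0.120909


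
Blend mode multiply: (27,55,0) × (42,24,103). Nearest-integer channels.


Multiply: C = A×B/255, rounded to nearest integer
R: 27×42/255 = 1134/255 ≈ 4.447 → 4
G: 55×24/255 = 1320/255 ≈ 5.176 → 5
B: 0×103/255 = 0/255 ≈ 0.000 → 0
= RGB(4, 5, 0)


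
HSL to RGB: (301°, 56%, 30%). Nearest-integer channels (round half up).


H=301°, S=0.56, L=0.30
C = (1-|2L-1|)×S = (1-|-0.40|)×0.56 = 0.336
H' = H/60 = 301/60 ≈ 5.0167; X = C×(1-|H' mod 2 - 1|) = 0.3304
m = L - C/2 = 0.30 - 0.168 = 0.132
Sector ⌊H'⌋ = 5 → (R',G',B') = (0.336, 0.0, 0.3304)
RGB = ((R'+m)×255, (G'+m)×255, (B'+m)×255) = (119.34, 33.66, 117.912)
Round half up → RGB(119, 34, 118)


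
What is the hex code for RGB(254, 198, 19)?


R = 254 → FE (hex)
G = 198 → C6 (hex)
B = 19 → 13 (hex)
Hex = #FEC613


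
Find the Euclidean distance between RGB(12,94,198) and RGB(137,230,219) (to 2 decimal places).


d = √[(R₁-R₂)² + (G₁-G₂)² + (B₁-B₂)²]
d = √[(12-137)² + (94-230)² + (198-219)²]
d = √[15625 + 18496 + 441]
d = √34562
d ≈ 185.91


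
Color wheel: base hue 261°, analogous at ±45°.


Base hue: 261°
Left analog: (261 - 45) mod 360 = 216°
Right analog: (261 + 45) mod 360 = 306°
Analogous hues = 216° and 306°


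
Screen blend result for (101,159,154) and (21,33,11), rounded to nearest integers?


Screen: C = 255 - (255-A)×(255-B)/255, rounded to nearest integer
R: 255 - (255-101)×(255-21)/255 = 255 - 36036/255 ≈ 255 - 141.318 = 113.682 → 114
G: 255 - (255-159)×(255-33)/255 = 255 - 21312/255 ≈ 255 - 83.576 = 171.424 → 171
B: 255 - (255-154)×(255-11)/255 = 255 - 24644/255 ≈ 255 - 96.643 = 158.357 → 158
= RGB(114, 171, 158)


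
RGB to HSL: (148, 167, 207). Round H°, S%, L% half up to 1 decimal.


Normalize: R'=148/255≈0.5804, G'=167/255≈0.6549, B'=207/255≈0.8118
Max=207/255, Min=148/255, Δ=Max-Min=59/255
L = (Max+Min)/2 = (207+148)/510 = 355/510 = 0.69607… → L = 69.6%
L > 0.5 → S = Δ/(2-Max-Min) = 59/(510-207-148) = 59/155 = 0.38064… → S = 38.1%
(the 1/255 factors cancel in S and H, so raw channel differences can be used)
Max is B' → H = 60 × ((R-G)/Δ + 4) = 60 × ((148-167)/59 + 4)
  -19/59 + 4 = -0.3220… + 4 = 3.6779…
  H = 60 × 3.6779… = 220.677…° → H = 220.7°
= HSL(220.7°, 38.1%, 69.6%)


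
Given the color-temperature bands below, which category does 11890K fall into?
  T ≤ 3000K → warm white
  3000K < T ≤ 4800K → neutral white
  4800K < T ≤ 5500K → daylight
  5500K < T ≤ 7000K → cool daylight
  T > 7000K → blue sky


Temperature: 11890K
11890K > 7000K → blue sky
Classification: blue sky


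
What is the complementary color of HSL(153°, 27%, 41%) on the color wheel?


Complement = opposite side of color wheel = hue + 180°
H' = (153 + 180) mod 360 = 333°
S and L unchanged.
= HSL(333°, 27%, 41%)


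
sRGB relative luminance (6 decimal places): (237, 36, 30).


Linearize each channel (sRGB transfer function): c = v/255; c_lin = c/12.92 if c ≤ 0.04045, else ((c+0.055)/1.055)^2.4
  R: 237/255 ≈ 0.929412 > 0.04045 → ((0.929412+0.055)/1.055)^2.4 ≈ 0.846873
  G: 36/255 ≈ 0.141176 > 0.04045 → ((0.141176+0.055)/1.055)^2.4 ≈ 0.017642
  B: 30/255 ≈ 0.117647 > 0.04045 → ((0.117647+0.055)/1.055)^2.4 ≈ 0.012983
R_lin = 0.846873, G_lin = 0.017642, B_lin = 0.012983
L = 0.2126×R + 0.7152×G + 0.0722×B
L = 0.2126×0.846873 + 0.7152×0.017642 + 0.0722×0.012983
L ≈ 0.193600


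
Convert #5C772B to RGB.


5C → 92 (R)
77 → 119 (G)
2B → 43 (B)
= RGB(92, 119, 43)


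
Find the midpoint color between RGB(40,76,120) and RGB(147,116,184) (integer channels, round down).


Midpoint: each channel = ⌊(C₁+C₂)/2⌋
R: ⌊(40+147)/2⌋ = 93
G: ⌊(76+116)/2⌋ = 96
B: ⌊(120+184)/2⌋ = 152
= RGB(93, 96, 152)


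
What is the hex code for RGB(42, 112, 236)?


R = 42 → 2A (hex)
G = 112 → 70 (hex)
B = 236 → EC (hex)
Hex = #2A70EC


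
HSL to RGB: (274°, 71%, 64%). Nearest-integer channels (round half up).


H=274°, S=0.71, L=0.64
C = (1-|2L-1|)×S = (1-|0.28|)×0.71 = 0.5112
H' = H/60 = 274/60 ≈ 4.5667; X = C×(1-|H' mod 2 - 1|) = 0.28968
m = L - C/2 = 0.64 - 0.2556 = 0.3844
Sector ⌊H'⌋ = 4 → (R',G',B') = (0.28968, 0.0, 0.5112)
RGB = ((R'+m)×255, (G'+m)×255, (B'+m)×255) = (171.8904, 98.022, 228.378)
Round half up → RGB(172, 98, 228)


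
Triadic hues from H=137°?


Triadic: equally spaced at 120° intervals
H1 = 137°
H2 = (137 + 120) mod 360 = 257°
H3 = (137 + 240) mod 360 = 17°
Triadic = 137°, 257°, 17°


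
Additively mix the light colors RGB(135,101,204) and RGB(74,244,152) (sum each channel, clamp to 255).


Additive: each channel = min(255, C₁+C₂)
R: 135+74 = 209 → 209
G: 101+244 = 345 → 255
B: 204+152 = 356 → 255
= RGB(209, 255, 255)


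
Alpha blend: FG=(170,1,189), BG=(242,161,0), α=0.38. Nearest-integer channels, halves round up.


C = α×F + (1-α)×B, with 1-α = 0.62
R: 0.38×170 + 0.62×242 = 64.60 + 150.04 = 214.64 → 215
G: 0.38×1 + 0.62×161 = 0.38 + 99.82 = 100.20 → 100
B: 0.38×189 + 0.62×0 = 71.82 + 0.00 = 71.82 → 72
= RGB(215, 100, 72)


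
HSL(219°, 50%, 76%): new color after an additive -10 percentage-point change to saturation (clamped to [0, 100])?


Original S = 50%
Adjustment = -10 percentage points
New S = 50 + (-10) = 40
Clamp to [0, 100] → 40
= HSL(219°, 40%, 76%)


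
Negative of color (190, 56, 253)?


Invert: (255-R, 255-G, 255-B)
R: 255-190 = 65
G: 255-56 = 199
B: 255-253 = 2
= RGB(65, 199, 2)


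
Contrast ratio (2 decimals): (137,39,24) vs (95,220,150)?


Linearize each sRGB channel c=v/255: c/12.92 if c ≤ 0.04045 else ((c+0.055)/1.055)^2.4
L = 0.2126×R_lin + 0.7152×G_lin + 0.0722×B_lin
Color 1 (137,39,24):
  R=137: 137/255≈0.5373 > 0.04045 → ((0.5373+0.055)/1.055)^2.4 ≈ 0.25016
  G=39: 39/255≈0.1529 > 0.04045 → ((0.1529+0.055)/1.055)^2.4 ≈ 0.02029
  B=24: 24/255≈0.0941 > 0.04045 → ((0.0941+0.055)/1.055)^2.4 ≈ 0.00913
  L1 = 0.2126×0.25016 + 0.7152×0.02029 + 0.0722×0.00913 ≈ 0.06835
Color 2 (95,220,150):
  R=95: 95/255≈0.3725 > 0.04045 → ((0.3725+0.055)/1.055)^2.4 ≈ 0.11444
  G=220: 220/255≈0.8627 > 0.04045 → ((0.8627+0.055)/1.055)^2.4 ≈ 0.71569
  B=150: 150/255≈0.5882 > 0.04045 → ((0.5882+0.055)/1.055)^2.4 ≈ 0.30499
  L2 = 0.2126×0.11444 + 0.7152×0.71569 + 0.0722×0.30499 ≈ 0.55821
Lighter = 0.55821, Darker = 0.06835
Ratio = (L_lighter + 0.05) / (L_darker + 0.05)
Ratio = (0.55821 + 0.05) / (0.06835 + 0.05) = 0.60821 / 0.11835 ≈ 5.1390
Ratio ≈ 5.14:1


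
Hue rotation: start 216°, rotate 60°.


New hue = (H + rotation) mod 360
New hue = (216 + 60) mod 360
= 276 mod 360
= 276°


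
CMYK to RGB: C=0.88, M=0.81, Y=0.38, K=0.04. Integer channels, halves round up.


R = 255 × (1-C) × (1-K) = 255 × 0.12 × 0.96 = 29.376 → 29
G = 255 × (1-M) × (1-K) = 255 × 0.19 × 0.96 = 46.512 → 47
B = 255 × (1-Y) × (1-K) = 255 × 0.62 × 0.96 = 151.776 → 152
= RGB(29, 47, 152)


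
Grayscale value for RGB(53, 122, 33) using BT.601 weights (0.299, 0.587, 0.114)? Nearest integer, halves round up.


Gray = 0.299×R + 0.587×G + 0.114×B
Gray = 0.299×53 + 0.587×122 + 0.114×33
Gray = 15.847 + 71.614 + 3.762
Gray = 91.223 → round half up → 91
Gray = 91


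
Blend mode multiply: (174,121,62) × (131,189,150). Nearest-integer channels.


Multiply: C = A×B/255, rounded to nearest integer
R: 174×131/255 = 22794/255 ≈ 89.388 → 89
G: 121×189/255 = 22869/255 ≈ 89.682 → 90
B: 62×150/255 = 9300/255 ≈ 36.471 → 36
= RGB(89, 90, 36)


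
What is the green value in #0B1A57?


Color: #0B1A57
R = 0B = 11
G = 1A = 26
B = 57 = 87
Green = 26


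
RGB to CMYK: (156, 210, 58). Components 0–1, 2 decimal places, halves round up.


R'=156/255≈0.6118, G'=210/255≈0.8235, B'=58/255≈0.2275
K = 1 - max(R',G',B') = 1 - 210/255 = 45/255 = 0.17647… → 0.18
(1-R'-K)/(1-K) simplifies to (max-R)/max with max = 210:
C = (210-156)/210 = 54/210 = 0.25714… → 0.26
M = (210-210)/210 = 0/210 = 0 → 0.00
Y = (210-58)/210 = 152/210 = 0.72380… → 0.72
= CMYK(0.26, 0.00, 0.72, 0.18)


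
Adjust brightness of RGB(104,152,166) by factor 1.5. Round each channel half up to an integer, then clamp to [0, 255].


Multiply each channel by 1.5, round half up, clamp to [0, 255]
R: 104×1.5 = 156
G: 152×1.5 = 228
B: 166×1.5 = 249
= RGB(156, 228, 249)


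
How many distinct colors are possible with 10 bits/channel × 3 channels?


Total bits = 10 bits/channel × 3 channels = 30 bits
Distinct colors = 2^30
= 1,073,741,824 colors


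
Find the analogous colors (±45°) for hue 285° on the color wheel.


Base hue: 285°
Left analog: (285 - 45) mod 360 = 240°
Right analog: (285 + 45) mod 360 = 330°
Analogous hues = 240° and 330°


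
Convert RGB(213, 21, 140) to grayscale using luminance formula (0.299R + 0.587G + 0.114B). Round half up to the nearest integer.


Gray = 0.299×R + 0.587×G + 0.114×B
Gray = 0.299×213 + 0.587×21 + 0.114×140
Gray = 63.687 + 12.327 + 15.960
Gray = 91.974 → round half up → 92
Gray = 92


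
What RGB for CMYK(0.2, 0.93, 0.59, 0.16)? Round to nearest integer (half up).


R = 255 × (1-C) × (1-K) = 255 × 0.80 × 0.84 = 171.36 → 171
G = 255 × (1-M) × (1-K) = 255 × 0.07 × 0.84 = 14.994 → 15
B = 255 × (1-Y) × (1-K) = 255 × 0.41 × 0.84 = 87.822 → 88
= RGB(171, 15, 88)


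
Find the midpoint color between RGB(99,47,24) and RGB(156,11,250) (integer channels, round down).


Midpoint: each channel = ⌊(C₁+C₂)/2⌋
R: ⌊(99+156)/2⌋ = 127
G: ⌊(47+11)/2⌋ = 29
B: ⌊(24+250)/2⌋ = 137
= RGB(127, 29, 137)


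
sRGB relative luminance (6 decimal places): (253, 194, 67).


Linearize each channel (sRGB transfer function): c = v/255; c_lin = c/12.92 if c ≤ 0.04045, else ((c+0.055)/1.055)^2.4
  R: 253/255 ≈ 0.992157 > 0.04045 → ((0.992157+0.055)/1.055)^2.4 ≈ 0.982251
  G: 194/255 ≈ 0.760784 > 0.04045 → ((0.760784+0.055)/1.055)^2.4 ≈ 0.539479
  B: 67/255 ≈ 0.262745 > 0.04045 → ((0.262745+0.055)/1.055)^2.4 ≈ 0.056128
R_lin = 0.982251, G_lin = 0.539479, B_lin = 0.056128
L = 0.2126×R + 0.7152×G + 0.0722×B
L = 0.2126×0.982251 + 0.7152×0.539479 + 0.0722×0.056128
L ≈ 0.598715


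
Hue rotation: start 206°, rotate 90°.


New hue = (H + rotation) mod 360
New hue = (206 + 90) mod 360
= 296 mod 360
= 296°


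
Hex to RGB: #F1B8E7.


F1 → 241 (R)
B8 → 184 (G)
E7 → 231 (B)
= RGB(241, 184, 231)


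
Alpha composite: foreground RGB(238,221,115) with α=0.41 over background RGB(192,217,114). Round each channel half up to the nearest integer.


C = α×F + (1-α)×B, with 1-α = 0.59
R: 0.41×238 + 0.59×192 = 97.58 + 113.28 = 210.86 → 211
G: 0.41×221 + 0.59×217 = 90.61 + 128.03 = 218.64 → 219
B: 0.41×115 + 0.59×114 = 47.15 + 67.26 = 114.41 → 114
= RGB(211, 219, 114)


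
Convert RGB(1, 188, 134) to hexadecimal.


R = 1 → 01 (hex)
G = 188 → BC (hex)
B = 134 → 86 (hex)
Hex = #01BC86


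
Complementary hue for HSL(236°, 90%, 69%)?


Complement = opposite side of color wheel = hue + 180°
H' = (236 + 180) mod 360 = 56°
S and L unchanged.
= HSL(56°, 90%, 69%)


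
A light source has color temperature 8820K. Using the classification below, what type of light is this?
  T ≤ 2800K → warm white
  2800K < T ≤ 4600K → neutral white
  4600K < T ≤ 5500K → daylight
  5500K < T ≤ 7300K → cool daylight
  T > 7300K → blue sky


Temperature: 8820K
8820K > 7300K → blue sky
Classification: blue sky


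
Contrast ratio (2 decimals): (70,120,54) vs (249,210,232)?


Linearize each sRGB channel c=v/255: c/12.92 if c ≤ 0.04045 else ((c+0.055)/1.055)^2.4
L = 0.2126×R_lin + 0.7152×G_lin + 0.0722×B_lin
Color 1 (70,120,54):
  R=70: 70/255≈0.2745 > 0.04045 → ((0.2745+0.055)/1.055)^2.4 ≈ 0.06125
  G=120: 120/255≈0.4706 > 0.04045 → ((0.4706+0.055)/1.055)^2.4 ≈ 0.18782
  B=54: 54/255≈0.2118 > 0.04045 → ((0.2118+0.055)/1.055)^2.4 ≈ 0.03689
  L1 = 0.2126×0.06125 + 0.7152×0.18782 + 0.0722×0.03689 ≈ 0.15001
Color 2 (249,210,232):
  R=249: 249/255≈0.9765 > 0.04045 → ((0.9765+0.055)/1.055)^2.4 ≈ 0.94731
  G=210: 210/255≈0.8235 > 0.04045 → ((0.8235+0.055)/1.055)^2.4 ≈ 0.64448
  B=232: 232/255≈0.9098 > 0.04045 → ((0.9098+0.055)/1.055)^2.4 ≈ 0.80695
  L2 = 0.2126×0.94731 + 0.7152×0.64448 + 0.0722×0.80695 ≈ 0.72059
Lighter = 0.72059, Darker = 0.15001
Ratio = (L_lighter + 0.05) / (L_darker + 0.05)
Ratio = (0.72059 + 0.05) / (0.15001 + 0.05) = 0.77059 / 0.20001 ≈ 3.8527
Ratio ≈ 3.85:1


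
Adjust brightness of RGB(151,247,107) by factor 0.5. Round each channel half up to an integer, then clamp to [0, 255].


Multiply each channel by 0.5, round half up, clamp to [0, 255]
R: 151×0.5 = 75.5 → round → 76
G: 247×0.5 = 123.5 → round → 124
B: 107×0.5 = 53.5 → round → 54
= RGB(76, 124, 54)


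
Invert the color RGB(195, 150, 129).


Invert: (255-R, 255-G, 255-B)
R: 255-195 = 60
G: 255-150 = 105
B: 255-129 = 126
= RGB(60, 105, 126)


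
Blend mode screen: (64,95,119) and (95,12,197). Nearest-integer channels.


Screen: C = 255 - (255-A)×(255-B)/255, rounded to nearest integer
R: 255 - (255-64)×(255-95)/255 = 255 - 30560/255 ≈ 255 - 119.843 = 135.157 → 135
G: 255 - (255-95)×(255-12)/255 = 255 - 38880/255 ≈ 255 - 152.471 = 102.529 → 103
B: 255 - (255-119)×(255-197)/255 = 255 - 7888/255 ≈ 255 - 30.933 = 224.067 → 224
= RGB(135, 103, 224)


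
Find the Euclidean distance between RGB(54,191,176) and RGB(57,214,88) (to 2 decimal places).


d = √[(R₁-R₂)² + (G₁-G₂)² + (B₁-B₂)²]
d = √[(54-57)² + (191-214)² + (176-88)²]
d = √[9 + 529 + 7744]
d = √8282
d ≈ 91.01


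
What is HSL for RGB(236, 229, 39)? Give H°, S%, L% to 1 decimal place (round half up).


Normalize: R'=236/255≈0.9255, G'=229/255≈0.8980, B'=39/255≈0.1529
Max=236/255, Min=39/255, Δ=Max-Min=197/255
L = (Max+Min)/2 = (236+39)/510 = 275/510 = 0.53921… → L = 53.9%
L > 0.5 → S = Δ/(2-Max-Min) = 197/(510-236-39) = 197/235 = 0.83829… → S = 83.8%
(the 1/255 factors cancel in S and H, so raw channel differences can be used)
Max is R' → H = 60 × (((G-B)/Δ) mod 6) = 60 × (((229-39)/197) mod 6)
  190/197 = 0.9644…
  H = 60 × 0.9644… = 57.868…° → H = 57.9°
= HSL(57.9°, 83.8%, 53.9%)


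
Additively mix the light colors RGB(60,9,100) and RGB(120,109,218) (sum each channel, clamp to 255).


Additive: each channel = min(255, C₁+C₂)
R: 60+120 = 180 → 180
G: 9+109 = 118 → 118
B: 100+218 = 318 → 255
= RGB(180, 118, 255)


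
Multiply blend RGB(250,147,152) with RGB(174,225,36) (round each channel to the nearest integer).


Multiply: C = A×B/255, rounded to nearest integer
R: 250×174/255 = 43500/255 ≈ 170.588 → 171
G: 147×225/255 = 33075/255 ≈ 129.706 → 130
B: 152×36/255 = 5472/255 ≈ 21.459 → 21
= RGB(171, 130, 21)


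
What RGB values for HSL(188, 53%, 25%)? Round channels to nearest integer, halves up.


H=188°, S=0.53, L=0.25
C = (1-|2L-1|)×S = (1-|-0.50|)×0.53 = 0.265
H' = H/60 = 188/60 ≈ 3.1333; X = C×(1-|H' mod 2 - 1|) ≈ 0.2297
m = L - C/2 = 0.25 - 0.1325 = 0.1175
Sector ⌊H'⌋ = 3 → (R',G',B') = (0.0, ≈0.2297, 0.265)
RGB = ((R'+m)×255, (G'+m)×255, (B'+m)×255) = (29.9625, 88.5275, 97.5375)
Round half up → RGB(30, 89, 98)


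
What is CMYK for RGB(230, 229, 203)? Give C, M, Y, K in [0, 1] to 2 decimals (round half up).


R'=230/255≈0.9020, G'=229/255≈0.8980, B'=203/255≈0.7961
K = 1 - max(R',G',B') = 1 - 230/255 = 25/255 = 0.09803… → 0.10
(1-R'-K)/(1-K) simplifies to (max-R)/max with max = 230:
C = (230-230)/230 = 0/230 = 0 → 0.00
M = (230-229)/230 = 1/230 = 0.00434… → 0.00
Y = (230-203)/230 = 27/230 = 0.11739… → 0.12
= CMYK(0.00, 0.00, 0.12, 0.10)


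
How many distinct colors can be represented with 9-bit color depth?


Colors = 2^bits = 2^9
= 512 colors


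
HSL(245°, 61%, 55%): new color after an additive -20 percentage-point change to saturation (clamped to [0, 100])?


Original S = 61%
Adjustment = -20 percentage points
New S = 61 + (-20) = 41
Clamp to [0, 100] → 41
= HSL(245°, 41%, 55%)


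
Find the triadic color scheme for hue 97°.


Triadic: equally spaced at 120° intervals
H1 = 97°
H2 = (97 + 120) mod 360 = 217°
H3 = (97 + 240) mod 360 = 337°
Triadic = 97°, 217°, 337°


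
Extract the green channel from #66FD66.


Color: #66FD66
R = 66 = 102
G = FD = 253
B = 66 = 102
Green = 253


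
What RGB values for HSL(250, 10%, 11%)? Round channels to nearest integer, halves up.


H=250°, S=0.10, L=0.11
C = (1-|2L-1|)×S = (1-|-0.78|)×0.10 = 0.022
H' = H/60 = 250/60 ≈ 4.1667; X = C×(1-|H' mod 2 - 1|) ≈ 0.0037
m = L - C/2 = 0.11 - 0.011 = 0.099
Sector ⌊H'⌋ = 4 → (R',G',B') = (≈0.0037, 0.0, 0.022)
RGB = ((R'+m)×255, (G'+m)×255, (B'+m)×255) = (26.18, 25.245, 30.855)
Round half up → RGB(26, 25, 31)


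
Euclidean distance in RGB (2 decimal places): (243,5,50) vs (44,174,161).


d = √[(R₁-R₂)² + (G₁-G₂)² + (B₁-B₂)²]
d = √[(243-44)² + (5-174)² + (50-161)²]
d = √[39601 + 28561 + 12321]
d = √80483
d ≈ 283.70


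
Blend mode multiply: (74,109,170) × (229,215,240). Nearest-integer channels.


Multiply: C = A×B/255, rounded to nearest integer
R: 74×229/255 = 16946/255 ≈ 66.455 → 66
G: 109×215/255 = 23435/255 ≈ 91.902 → 92
B: 170×240/255 = 40800/255 ≈ 160.000 → 160
= RGB(66, 92, 160)


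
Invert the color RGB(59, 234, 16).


Invert: (255-R, 255-G, 255-B)
R: 255-59 = 196
G: 255-234 = 21
B: 255-16 = 239
= RGB(196, 21, 239)


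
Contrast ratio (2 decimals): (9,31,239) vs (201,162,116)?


Linearize each sRGB channel c=v/255: c/12.92 if c ≤ 0.04045 else ((c+0.055)/1.055)^2.4
L = 0.2126×R_lin + 0.7152×G_lin + 0.0722×B_lin
Color 1 (9,31,239):
  R=9: 9/255≈0.0353 ≤ 0.04045 → 0.0353/12.92 ≈ 0.00273
  G=31: 31/255≈0.1216 > 0.04045 → ((0.1216+0.055)/1.055)^2.4 ≈ 0.01370
  B=239: 239/255≈0.9373 > 0.04045 → ((0.9373+0.055)/1.055)^2.4 ≈ 0.86316
  L1 = 0.2126×0.00273 + 0.7152×0.01370 + 0.0722×0.86316 ≈ 0.07270
Color 2 (201,162,116):
  R=201: 201/255≈0.7882 > 0.04045 → ((0.7882+0.055)/1.055)^2.4 ≈ 0.58408
  G=162: 162/255≈0.6353 > 0.04045 → ((0.6353+0.055)/1.055)^2.4 ≈ 0.36131
  B=116: 116/255≈0.4549 > 0.04045 → ((0.4549+0.055)/1.055)^2.4 ≈ 0.17465
  L2 = 0.2126×0.58408 + 0.7152×0.36131 + 0.0722×0.17465 ≈ 0.39519
Lighter = 0.39519, Darker = 0.07270
Ratio = (L_lighter + 0.05) / (L_darker + 0.05)
Ratio = (0.39519 + 0.05) / (0.07270 + 0.05) = 0.44519 / 0.12270 ≈ 3.6283
Ratio ≈ 3.63:1


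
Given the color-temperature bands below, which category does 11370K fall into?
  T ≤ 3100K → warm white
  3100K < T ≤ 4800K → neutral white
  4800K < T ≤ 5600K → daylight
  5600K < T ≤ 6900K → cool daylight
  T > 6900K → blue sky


Temperature: 11370K
11370K > 6900K → blue sky
Classification: blue sky


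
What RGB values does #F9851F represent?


F9 → 249 (R)
85 → 133 (G)
1F → 31 (B)
= RGB(249, 133, 31)


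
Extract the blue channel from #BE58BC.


Color: #BE58BC
R = BE = 190
G = 58 = 88
B = BC = 188
Blue = 188


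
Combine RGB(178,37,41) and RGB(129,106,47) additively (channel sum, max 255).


Additive: each channel = min(255, C₁+C₂)
R: 178+129 = 307 → 255
G: 37+106 = 143 → 143
B: 41+47 = 88 → 88
= RGB(255, 143, 88)


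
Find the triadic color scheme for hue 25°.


Triadic: equally spaced at 120° intervals
H1 = 25°
H2 = (25 + 120) mod 360 = 145°
H3 = (25 + 240) mod 360 = 265°
Triadic = 25°, 145°, 265°


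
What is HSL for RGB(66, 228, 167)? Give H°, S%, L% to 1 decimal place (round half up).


Normalize: R'=66/255≈0.2588, G'=228/255≈0.8941, B'=167/255≈0.6549
Max=228/255, Min=66/255, Δ=Max-Min=162/255
L = (Max+Min)/2 = (228+66)/510 = 294/510 = 0.57647… → L = 57.6%
L > 0.5 → S = Δ/(2-Max-Min) = 162/(510-228-66) = 162/216 = 0.75 → S = 75.0%
(the 1/255 factors cancel in S and H, so raw channel differences can be used)
Max is G' → H = 60 × ((B-R)/Δ + 2) = 60 × ((167-66)/162 + 2)
  101/162 + 2 = 0.6234… + 2 = 2.6234…
  H = 60 × 2.6234… = 157.407…° → H = 157.4°
= HSL(157.4°, 75.0%, 57.6%)


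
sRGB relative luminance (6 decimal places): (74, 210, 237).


Linearize each channel (sRGB transfer function): c = v/255; c_lin = c/12.92 if c ≤ 0.04045, else ((c+0.055)/1.055)^2.4
  R: 74/255 ≈ 0.290196 > 0.04045 → ((0.290196+0.055)/1.055)^2.4 ≈ 0.068478
  G: 210/255 ≈ 0.823529 > 0.04045 → ((0.823529+0.055)/1.055)^2.4 ≈ 0.644480
  B: 237/255 ≈ 0.929412 > 0.04045 → ((0.929412+0.055)/1.055)^2.4 ≈ 0.846873
R_lin = 0.068478, G_lin = 0.644480, B_lin = 0.846873
L = 0.2126×R + 0.7152×G + 0.0722×B
L = 0.2126×0.068478 + 0.7152×0.644480 + 0.0722×0.846873
L ≈ 0.536635


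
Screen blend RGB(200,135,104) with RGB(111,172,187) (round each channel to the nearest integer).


Screen: C = 255 - (255-A)×(255-B)/255, rounded to nearest integer
R: 255 - (255-200)×(255-111)/255 = 255 - 7920/255 ≈ 255 - 31.059 = 223.941 → 224
G: 255 - (255-135)×(255-172)/255 = 255 - 9960/255 ≈ 255 - 39.059 = 215.941 → 216
B: 255 - (255-104)×(255-187)/255 = 255 - 10268/255 ≈ 255 - 40.267 = 214.733 → 215
= RGB(224, 216, 215)


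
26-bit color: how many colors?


Colors = 2^bits = 2^26
= 67,108,864 colors


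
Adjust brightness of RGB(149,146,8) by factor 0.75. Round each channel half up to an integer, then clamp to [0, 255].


Multiply each channel by 0.75, round half up, clamp to [0, 255]
R: 149×0.75 = 111.75 → round → 112
G: 146×0.75 = 109.5 → round → 110
B: 8×0.75 = 6
= RGB(112, 110, 6)


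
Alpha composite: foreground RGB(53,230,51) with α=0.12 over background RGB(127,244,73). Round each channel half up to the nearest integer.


C = α×F + (1-α)×B, with 1-α = 0.88
R: 0.12×53 + 0.88×127 = 6.36 + 111.76 = 118.12 → 118
G: 0.12×230 + 0.88×244 = 27.60 + 214.72 = 242.32 → 242
B: 0.12×51 + 0.88×73 = 6.12 + 64.24 = 70.36 → 70
= RGB(118, 242, 70)


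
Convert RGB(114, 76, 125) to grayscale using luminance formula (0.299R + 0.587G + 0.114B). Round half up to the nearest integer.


Gray = 0.299×R + 0.587×G + 0.114×B
Gray = 0.299×114 + 0.587×76 + 0.114×125
Gray = 34.086 + 44.612 + 14.250
Gray = 92.948 → round half up → 93
Gray = 93


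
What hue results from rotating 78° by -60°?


New hue = (H + rotation) mod 360
New hue = (78 -60) mod 360
= 18 mod 360
= 18°


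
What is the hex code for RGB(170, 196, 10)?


R = 170 → AA (hex)
G = 196 → C4 (hex)
B = 10 → 0A (hex)
Hex = #AAC40A


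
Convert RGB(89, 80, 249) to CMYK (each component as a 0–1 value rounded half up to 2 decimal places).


R'=89/255≈0.3490, G'=80/255≈0.3137, B'=249/255≈0.9765
K = 1 - max(R',G',B') = 1 - 249/255 = 6/255 = 0.02352… → 0.02
(1-R'-K)/(1-K) simplifies to (max-R)/max with max = 249:
C = (249-89)/249 = 160/249 = 0.64257… → 0.64
M = (249-80)/249 = 169/249 = 0.67871… → 0.68
Y = (249-249)/249 = 0/249 = 0 → 0.00
= CMYK(0.64, 0.68, 0.00, 0.02)


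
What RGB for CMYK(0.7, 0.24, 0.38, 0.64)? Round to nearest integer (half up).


R = 255 × (1-C) × (1-K) = 255 × 0.30 × 0.36 = 27.54 → 28
G = 255 × (1-M) × (1-K) = 255 × 0.76 × 0.36 = 69.768 → 70
B = 255 × (1-Y) × (1-K) = 255 × 0.62 × 0.36 = 56.916 → 57
= RGB(28, 70, 57)


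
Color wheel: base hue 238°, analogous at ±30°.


Base hue: 238°
Left analog: (238 - 30) mod 360 = 208°
Right analog: (238 + 30) mod 360 = 268°
Analogous hues = 208° and 268°


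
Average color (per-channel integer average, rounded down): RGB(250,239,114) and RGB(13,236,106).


Midpoint: each channel = ⌊(C₁+C₂)/2⌋
R: ⌊(250+13)/2⌋ = 131
G: ⌊(239+236)/2⌋ = 237
B: ⌊(114+106)/2⌋ = 110
= RGB(131, 237, 110)


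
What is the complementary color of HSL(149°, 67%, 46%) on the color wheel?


Complement = opposite side of color wheel = hue + 180°
H' = (149 + 180) mod 360 = 329°
S and L unchanged.
= HSL(329°, 67%, 46%)


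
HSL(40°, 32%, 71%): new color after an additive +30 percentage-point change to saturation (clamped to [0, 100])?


Original S = 32%
Adjustment = +30 percentage points
New S = 32 + (30) = 62
Clamp to [0, 100] → 62
= HSL(40°, 62%, 71%)


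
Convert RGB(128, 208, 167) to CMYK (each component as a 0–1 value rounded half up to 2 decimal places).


R'=128/255≈0.5020, G'=208/255≈0.8157, B'=167/255≈0.6549
K = 1 - max(R',G',B') = 1 - 208/255 = 47/255 = 0.18431… → 0.18
(1-R'-K)/(1-K) simplifies to (max-R)/max with max = 208:
C = (208-128)/208 = 80/208 = 0.38461… → 0.38
M = (208-208)/208 = 0/208 = 0 → 0.00
Y = (208-167)/208 = 41/208 = 0.19711… → 0.20
= CMYK(0.38, 0.00, 0.20, 0.18)


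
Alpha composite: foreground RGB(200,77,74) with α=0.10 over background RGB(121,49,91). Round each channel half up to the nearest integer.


C = α×F + (1-α)×B, with 1-α = 0.90
R: 0.10×200 + 0.90×121 = 20.00 + 108.90 = 128.90 → 129
G: 0.10×77 + 0.90×49 = 7.70 + 44.10 = 51.80 → 52
B: 0.10×74 + 0.90×91 = 7.40 + 81.90 = 89.30 → 89
= RGB(129, 52, 89)


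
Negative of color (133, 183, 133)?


Invert: (255-R, 255-G, 255-B)
R: 255-133 = 122
G: 255-183 = 72
B: 255-133 = 122
= RGB(122, 72, 122)


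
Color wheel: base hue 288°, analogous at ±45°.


Base hue: 288°
Left analog: (288 - 45) mod 360 = 243°
Right analog: (288 + 45) mod 360 = 333°
Analogous hues = 243° and 333°


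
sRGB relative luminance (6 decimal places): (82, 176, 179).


Linearize each channel (sRGB transfer function): c = v/255; c_lin = c/12.92 if c ≤ 0.04045, else ((c+0.055)/1.055)^2.4
  R: 82/255 ≈ 0.321569 > 0.04045 → ((0.321569+0.055)/1.055)^2.4 ≈ 0.084376
  G: 176/255 ≈ 0.690196 > 0.04045 → ((0.690196+0.055)/1.055)^2.4 ≈ 0.434154
  B: 179/255 ≈ 0.701961 > 0.04045 → ((0.701961+0.055)/1.055)^2.4 ≈ 0.450786
R_lin = 0.084376, G_lin = 0.434154, B_lin = 0.450786
L = 0.2126×R + 0.7152×G + 0.0722×B
L = 0.2126×0.084376 + 0.7152×0.434154 + 0.0722×0.450786
L ≈ 0.360992


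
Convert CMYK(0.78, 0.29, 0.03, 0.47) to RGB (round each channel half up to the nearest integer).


R = 255 × (1-C) × (1-K) = 255 × 0.22 × 0.53 = 29.733 → 30
G = 255 × (1-M) × (1-K) = 255 × 0.71 × 0.53 = 95.9565 → 96
B = 255 × (1-Y) × (1-K) = 255 × 0.97 × 0.53 = 131.0955 → 131
= RGB(30, 96, 131)


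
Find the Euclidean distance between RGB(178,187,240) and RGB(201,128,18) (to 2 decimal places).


d = √[(R₁-R₂)² + (G₁-G₂)² + (B₁-B₂)²]
d = √[(178-201)² + (187-128)² + (240-18)²]
d = √[529 + 3481 + 49284]
d = √53294
d ≈ 230.85


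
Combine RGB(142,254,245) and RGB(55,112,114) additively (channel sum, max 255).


Additive: each channel = min(255, C₁+C₂)
R: 142+55 = 197 → 197
G: 254+112 = 366 → 255
B: 245+114 = 359 → 255
= RGB(197, 255, 255)


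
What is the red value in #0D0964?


Color: #0D0964
R = 0D = 13
G = 09 = 9
B = 64 = 100
Red = 13


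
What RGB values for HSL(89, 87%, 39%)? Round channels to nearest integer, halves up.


H=89°, S=0.87, L=0.39
C = (1-|2L-1|)×S = (1-|-0.22|)×0.87 = 0.6786
H' = H/60 = 89/60 ≈ 1.4833; X = C×(1-|H' mod 2 - 1|) = 0.35061
m = L - C/2 = 0.39 - 0.3393 = 0.0507
Sector ⌊H'⌋ = 1 → (R',G',B') = (0.35061, 0.6786, 0.0)
RGB = ((R'+m)×255, (G'+m)×255, (B'+m)×255) = (102.33405, 185.9715, 12.9285)
Round half up → RGB(102, 186, 13)


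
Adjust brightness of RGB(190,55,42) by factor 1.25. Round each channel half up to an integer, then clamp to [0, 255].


Multiply each channel by 1.25, round half up, clamp to [0, 255]
R: 190×1.25 = 237.5 → round → 238
G: 55×1.25 = 68.75 → round → 69
B: 42×1.25 = 52.5 → round → 53
= RGB(238, 69, 53)


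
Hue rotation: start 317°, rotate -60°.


New hue = (H + rotation) mod 360
New hue = (317 -60) mod 360
= 257 mod 360
= 257°


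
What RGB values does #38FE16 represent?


38 → 56 (R)
FE → 254 (G)
16 → 22 (B)
= RGB(56, 254, 22)


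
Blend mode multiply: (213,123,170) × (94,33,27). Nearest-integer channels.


Multiply: C = A×B/255, rounded to nearest integer
R: 213×94/255 = 20022/255 ≈ 78.518 → 79
G: 123×33/255 = 4059/255 ≈ 15.918 → 16
B: 170×27/255 = 4590/255 ≈ 18.000 → 18
= RGB(79, 16, 18)
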